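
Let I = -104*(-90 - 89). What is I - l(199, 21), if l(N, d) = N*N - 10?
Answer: -20975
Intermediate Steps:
l(N, d) = -10 + N² (l(N, d) = N² - 10 = -10 + N²)
I = 18616 (I = -104*(-179) = 18616)
I - l(199, 21) = 18616 - (-10 + 199²) = 18616 - (-10 + 39601) = 18616 - 1*39591 = 18616 - 39591 = -20975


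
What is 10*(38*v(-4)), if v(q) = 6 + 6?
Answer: 4560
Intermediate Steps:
v(q) = 12
10*(38*v(-4)) = 10*(38*12) = 10*456 = 4560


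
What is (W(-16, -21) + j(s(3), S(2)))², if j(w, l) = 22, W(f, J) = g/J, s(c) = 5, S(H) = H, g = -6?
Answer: 24336/49 ≈ 496.65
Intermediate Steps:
W(f, J) = -6/J
(W(-16, -21) + j(s(3), S(2)))² = (-6/(-21) + 22)² = (-6*(-1/21) + 22)² = (2/7 + 22)² = (156/7)² = 24336/49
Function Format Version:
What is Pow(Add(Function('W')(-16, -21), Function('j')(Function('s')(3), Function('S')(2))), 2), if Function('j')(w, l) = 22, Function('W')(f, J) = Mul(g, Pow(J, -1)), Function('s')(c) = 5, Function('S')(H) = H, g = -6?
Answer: Rational(24336, 49) ≈ 496.65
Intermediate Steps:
Function('W')(f, J) = Mul(-6, Pow(J, -1))
Pow(Add(Function('W')(-16, -21), Function('j')(Function('s')(3), Function('S')(2))), 2) = Pow(Add(Mul(-6, Pow(-21, -1)), 22), 2) = Pow(Add(Mul(-6, Rational(-1, 21)), 22), 2) = Pow(Add(Rational(2, 7), 22), 2) = Pow(Rational(156, 7), 2) = Rational(24336, 49)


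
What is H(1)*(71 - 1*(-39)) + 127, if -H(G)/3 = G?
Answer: -203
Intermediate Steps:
H(G) = -3*G
H(1)*(71 - 1*(-39)) + 127 = (-3*1)*(71 - 1*(-39)) + 127 = -3*(71 + 39) + 127 = -3*110 + 127 = -330 + 127 = -203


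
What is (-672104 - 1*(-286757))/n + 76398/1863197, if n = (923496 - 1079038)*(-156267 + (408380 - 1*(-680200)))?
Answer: 527594498012927/12866158594844822 ≈ 0.041006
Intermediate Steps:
n = -145013828646 (n = -155542*(-156267 + (408380 + 680200)) = -155542*(-156267 + 1088580) = -155542*932313 = -145013828646)
(-672104 - 1*(-286757))/n + 76398/1863197 = (-672104 - 1*(-286757))/(-145013828646) + 76398/1863197 = (-672104 + 286757)*(-1/145013828646) + 76398*(1/1863197) = -385347*(-1/145013828646) + 10914/266171 = 128449/48337942882 + 10914/266171 = 527594498012927/12866158594844822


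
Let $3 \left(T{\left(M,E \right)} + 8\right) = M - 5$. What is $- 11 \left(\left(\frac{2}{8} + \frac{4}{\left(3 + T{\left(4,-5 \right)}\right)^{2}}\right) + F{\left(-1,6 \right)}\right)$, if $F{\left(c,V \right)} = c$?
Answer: $\frac{429}{64} \approx 6.7031$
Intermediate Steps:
$T{\left(M,E \right)} = - \frac{29}{3} + \frac{M}{3}$ ($T{\left(M,E \right)} = -8 + \frac{M - 5}{3} = -8 + \frac{-5 + M}{3} = -8 + \left(- \frac{5}{3} + \frac{M}{3}\right) = - \frac{29}{3} + \frac{M}{3}$)
$- 11 \left(\left(\frac{2}{8} + \frac{4}{\left(3 + T{\left(4,-5 \right)}\right)^{2}}\right) + F{\left(-1,6 \right)}\right) = - 11 \left(\left(\frac{2}{8} + \frac{4}{\left(3 + \left(- \frac{29}{3} + \frac{1}{3} \cdot 4\right)\right)^{2}}\right) - 1\right) = - 11 \left(\left(2 \cdot \frac{1}{8} + \frac{4}{\left(3 + \left(- \frac{29}{3} + \frac{4}{3}\right)\right)^{2}}\right) - 1\right) = - 11 \left(\left(\frac{1}{4} + \frac{4}{\left(3 - \frac{25}{3}\right)^{2}}\right) - 1\right) = - 11 \left(\left(\frac{1}{4} + \frac{4}{\left(- \frac{16}{3}\right)^{2}}\right) - 1\right) = - 11 \left(\left(\frac{1}{4} + \frac{4}{\frac{256}{9}}\right) - 1\right) = - 11 \left(\left(\frac{1}{4} + 4 \cdot \frac{9}{256}\right) - 1\right) = - 11 \left(\left(\frac{1}{4} + \frac{9}{64}\right) - 1\right) = - 11 \left(\frac{25}{64} - 1\right) = \left(-11\right) \left(- \frac{39}{64}\right) = \frac{429}{64}$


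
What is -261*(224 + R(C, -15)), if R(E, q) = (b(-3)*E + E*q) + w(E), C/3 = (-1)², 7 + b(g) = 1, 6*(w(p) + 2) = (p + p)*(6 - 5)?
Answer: -41760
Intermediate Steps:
w(p) = -2 + p/3 (w(p) = -2 + ((p + p)*(6 - 5))/6 = -2 + ((2*p)*1)/6 = -2 + (2*p)/6 = -2 + p/3)
b(g) = -6 (b(g) = -7 + 1 = -6)
C = 3 (C = 3*(-1)² = 3*1 = 3)
R(E, q) = -2 - 17*E/3 + E*q (R(E, q) = (-6*E + E*q) + (-2 + E/3) = -2 - 17*E/3 + E*q)
-261*(224 + R(C, -15)) = -261*(224 + (-2 - 17/3*3 + 3*(-15))) = -261*(224 + (-2 - 17 - 45)) = -261*(224 - 64) = -261*160 = -41760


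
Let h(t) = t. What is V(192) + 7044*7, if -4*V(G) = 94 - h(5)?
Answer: 197143/4 ≈ 49286.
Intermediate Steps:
V(G) = -89/4 (V(G) = -(94 - 1*5)/4 = -(94 - 5)/4 = -¼*89 = -89/4)
V(192) + 7044*7 = -89/4 + 7044*7 = -89/4 + 49308 = 197143/4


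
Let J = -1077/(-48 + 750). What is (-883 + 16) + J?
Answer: -203237/234 ≈ -868.53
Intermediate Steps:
J = -359/234 (J = -1077/702 = -1077*1/702 = -359/234 ≈ -1.5342)
(-883 + 16) + J = (-883 + 16) - 359/234 = -867 - 359/234 = -203237/234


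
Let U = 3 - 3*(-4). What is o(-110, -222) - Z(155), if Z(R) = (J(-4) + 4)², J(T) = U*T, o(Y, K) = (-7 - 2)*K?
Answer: -1138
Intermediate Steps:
o(Y, K) = -9*K
U = 15 (U = 3 + 12 = 15)
J(T) = 15*T
Z(R) = 3136 (Z(R) = (15*(-4) + 4)² = (-60 + 4)² = (-56)² = 3136)
o(-110, -222) - Z(155) = -9*(-222) - 1*3136 = 1998 - 3136 = -1138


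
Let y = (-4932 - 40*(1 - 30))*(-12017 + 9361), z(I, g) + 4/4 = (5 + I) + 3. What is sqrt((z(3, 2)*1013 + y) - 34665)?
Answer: 3*sqrt(1110433) ≈ 3161.3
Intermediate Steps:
z(I, g) = 7 + I (z(I, g) = -1 + ((5 + I) + 3) = -1 + (8 + I) = 7 + I)
y = 10018432 (y = (-4932 - 40*(-29))*(-2656) = (-4932 + 1160)*(-2656) = -3772*(-2656) = 10018432)
sqrt((z(3, 2)*1013 + y) - 34665) = sqrt(((7 + 3)*1013 + 10018432) - 34665) = sqrt((10*1013 + 10018432) - 34665) = sqrt((10130 + 10018432) - 34665) = sqrt(10028562 - 34665) = sqrt(9993897) = 3*sqrt(1110433)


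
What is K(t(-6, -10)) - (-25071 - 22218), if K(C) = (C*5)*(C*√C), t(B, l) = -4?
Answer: 47289 + 160*I ≈ 47289.0 + 160.0*I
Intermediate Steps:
K(C) = 5*C^(5/2) (K(C) = (5*C)*C^(3/2) = 5*C^(5/2))
K(t(-6, -10)) - (-25071 - 22218) = 5*(-4)^(5/2) - (-25071 - 22218) = 5*(32*I) - 1*(-47289) = 160*I + 47289 = 47289 + 160*I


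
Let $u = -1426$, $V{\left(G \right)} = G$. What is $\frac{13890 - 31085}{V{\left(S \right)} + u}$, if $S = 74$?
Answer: $\frac{17195}{1352} \approx 12.718$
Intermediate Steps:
$\frac{13890 - 31085}{V{\left(S \right)} + u} = \frac{13890 - 31085}{74 - 1426} = - \frac{17195}{-1352} = \left(-17195\right) \left(- \frac{1}{1352}\right) = \frac{17195}{1352}$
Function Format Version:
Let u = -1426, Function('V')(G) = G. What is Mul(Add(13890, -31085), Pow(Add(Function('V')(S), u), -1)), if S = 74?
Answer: Rational(17195, 1352) ≈ 12.718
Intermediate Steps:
Mul(Add(13890, -31085), Pow(Add(Function('V')(S), u), -1)) = Mul(Add(13890, -31085), Pow(Add(74, -1426), -1)) = Mul(-17195, Pow(-1352, -1)) = Mul(-17195, Rational(-1, 1352)) = Rational(17195, 1352)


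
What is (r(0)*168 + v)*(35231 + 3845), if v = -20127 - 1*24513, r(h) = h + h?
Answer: -1744352640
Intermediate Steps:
r(h) = 2*h
v = -44640 (v = -20127 - 24513 = -44640)
(r(0)*168 + v)*(35231 + 3845) = ((2*0)*168 - 44640)*(35231 + 3845) = (0*168 - 44640)*39076 = (0 - 44640)*39076 = -44640*39076 = -1744352640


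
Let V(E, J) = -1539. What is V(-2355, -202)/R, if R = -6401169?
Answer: 171/711241 ≈ 0.00024042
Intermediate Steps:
V(-2355, -202)/R = -1539/(-6401169) = -1539*(-1/6401169) = 171/711241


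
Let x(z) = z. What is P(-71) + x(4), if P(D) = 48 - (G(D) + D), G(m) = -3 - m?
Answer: 55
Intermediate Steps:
P(D) = 51 (P(D) = 48 - ((-3 - D) + D) = 48 - 1*(-3) = 48 + 3 = 51)
P(-71) + x(4) = 51 + 4 = 55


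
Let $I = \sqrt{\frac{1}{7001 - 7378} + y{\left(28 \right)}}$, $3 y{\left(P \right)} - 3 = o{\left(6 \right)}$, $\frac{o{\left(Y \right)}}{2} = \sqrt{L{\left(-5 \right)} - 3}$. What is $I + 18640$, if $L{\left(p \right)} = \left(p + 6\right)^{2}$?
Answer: $18640 + \frac{\sqrt{1275768 + 852774 i \sqrt{2}}}{1131} \approx 18641.0 + 0.43307 i$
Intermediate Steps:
$L{\left(p \right)} = \left(6 + p\right)^{2}$
$o{\left(Y \right)} = 2 i \sqrt{2}$ ($o{\left(Y \right)} = 2 \sqrt{\left(6 - 5\right)^{2} - 3} = 2 \sqrt{1^{2} - 3} = 2 \sqrt{1 - 3} = 2 \sqrt{-2} = 2 i \sqrt{2}$)
$y{\left(P \right)} = 1 + \frac{2 i \sqrt{2}}{3}$
$I = \sqrt{\frac{376}{377} + \frac{2 i \sqrt{2}}{3}}$ ($I = \sqrt{\frac{1}{7001 - 7378} + \left(1 + \frac{2 i \sqrt{2}}{3}\right)} = \sqrt{\frac{1}{-377} + \left(1 + \frac{2 i \sqrt{2}}{3}\right)} = \sqrt{- \frac{1}{377} + \left(1 + \frac{2 i \sqrt{2}}{3}\right)} = \sqrt{\frac{376}{377} + \frac{2 i \sqrt{2}}{3}} \approx 1.0885 + 0.43307 i$)
$I + 18640 = \frac{\sqrt{1275768 + 852774 i \sqrt{2}}}{1131} + 18640 = 18640 + \frac{\sqrt{1275768 + 852774 i \sqrt{2}}}{1131}$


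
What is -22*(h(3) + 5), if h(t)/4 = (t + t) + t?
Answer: -902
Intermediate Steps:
h(t) = 12*t (h(t) = 4*((t + t) + t) = 4*(2*t + t) = 4*(3*t) = 12*t)
-22*(h(3) + 5) = -22*(12*3 + 5) = -22*(36 + 5) = -22*41 = -902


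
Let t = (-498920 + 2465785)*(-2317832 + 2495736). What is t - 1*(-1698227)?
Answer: 349914849187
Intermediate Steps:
t = 349913150960 (t = 1966865*177904 = 349913150960)
t - 1*(-1698227) = 349913150960 - 1*(-1698227) = 349913150960 + 1698227 = 349914849187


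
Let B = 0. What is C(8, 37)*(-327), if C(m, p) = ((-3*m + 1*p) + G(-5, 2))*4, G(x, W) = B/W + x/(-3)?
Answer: -19184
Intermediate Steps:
G(x, W) = -x/3 (G(x, W) = 0/W + x/(-3) = 0 + x*(-⅓) = 0 - x/3 = -x/3)
C(m, p) = 20/3 - 12*m + 4*p (C(m, p) = ((-3*m + 1*p) - ⅓*(-5))*4 = ((-3*m + p) + 5/3)*4 = ((p - 3*m) + 5/3)*4 = (5/3 + p - 3*m)*4 = 20/3 - 12*m + 4*p)
C(8, 37)*(-327) = (20/3 - 12*8 + 4*37)*(-327) = (20/3 - 96 + 148)*(-327) = (176/3)*(-327) = -19184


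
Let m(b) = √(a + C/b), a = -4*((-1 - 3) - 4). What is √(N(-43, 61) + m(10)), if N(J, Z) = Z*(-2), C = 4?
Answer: √(-3050 + 45*√10)/5 ≈ 10.785*I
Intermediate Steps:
a = 32 (a = -4*(-4 - 4) = -4*(-8) = 32)
m(b) = √(32 + 4/b)
N(J, Z) = -2*Z
√(N(-43, 61) + m(10)) = √(-2*61 + 2*√(8 + 1/10)) = √(-122 + 2*√(8 + ⅒)) = √(-122 + 2*√(81/10)) = √(-122 + 2*(9*√10/10)) = √(-122 + 9*√10/5)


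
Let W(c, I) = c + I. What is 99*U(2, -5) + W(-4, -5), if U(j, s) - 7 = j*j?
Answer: 1080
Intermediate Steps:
W(c, I) = I + c
U(j, s) = 7 + j² (U(j, s) = 7 + j*j = 7 + j²)
99*U(2, -5) + W(-4, -5) = 99*(7 + 2²) + (-5 - 4) = 99*(7 + 4) - 9 = 99*11 - 9 = 1089 - 9 = 1080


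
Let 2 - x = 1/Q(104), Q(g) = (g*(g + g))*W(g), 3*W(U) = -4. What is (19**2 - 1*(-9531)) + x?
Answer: 856108035/86528 ≈ 9894.0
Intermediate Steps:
W(U) = -4/3 (W(U) = (1/3)*(-4) = -4/3)
Q(g) = -8*g**2/3 (Q(g) = (g*(g + g))*(-4/3) = (g*(2*g))*(-4/3) = (2*g**2)*(-4/3) = -8*g**2/3)
x = 173059/86528 (x = 2 - 1/((-8/3*104**2)) = 2 - 1/((-8/3*10816)) = 2 - 1/(-86528/3) = 2 - 1*(-3/86528) = 2 + 3/86528 = 173059/86528 ≈ 2.0000)
(19**2 - 1*(-9531)) + x = (19**2 - 1*(-9531)) + 173059/86528 = (361 + 9531) + 173059/86528 = 9892 + 173059/86528 = 856108035/86528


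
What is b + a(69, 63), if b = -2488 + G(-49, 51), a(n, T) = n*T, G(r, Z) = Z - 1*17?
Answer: 1893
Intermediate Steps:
G(r, Z) = -17 + Z (G(r, Z) = Z - 17 = -17 + Z)
a(n, T) = T*n
b = -2454 (b = -2488 + (-17 + 51) = -2488 + 34 = -2454)
b + a(69, 63) = -2454 + 63*69 = -2454 + 4347 = 1893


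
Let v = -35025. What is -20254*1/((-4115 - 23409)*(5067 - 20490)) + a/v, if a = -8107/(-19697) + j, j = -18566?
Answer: 5174029049930453/9761968049798370 ≈ 0.53002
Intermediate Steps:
a = -365686395/19697 (a = -8107/(-19697) - 18566 = -8107*(-1/19697) - 18566 = 8107/19697 - 18566 = -365686395/19697 ≈ -18566.)
-20254*1/((-4115 - 23409)*(5067 - 20490)) + a/v = -20254*1/((-4115 - 23409)*(5067 - 20490)) - 365686395/19697/(-35025) = -20254/((-15423*(-27524))) - 365686395/19697*(-1/35025) = -20254/424502652 + 24379093/45992495 = -20254*1/424502652 + 24379093/45992495 = -10127/212251326 + 24379093/45992495 = 5174029049930453/9761968049798370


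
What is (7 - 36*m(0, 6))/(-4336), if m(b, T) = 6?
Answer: 209/4336 ≈ 0.048201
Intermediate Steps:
(7 - 36*m(0, 6))/(-4336) = (7 - 36*6)/(-4336) = (7 - 216)*(-1/4336) = -209*(-1/4336) = 209/4336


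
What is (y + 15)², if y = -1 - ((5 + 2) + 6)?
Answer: 1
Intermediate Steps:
y = -14 (y = -1 - (7 + 6) = -1 - 1*13 = -1 - 13 = -14)
(y + 15)² = (-14 + 15)² = 1² = 1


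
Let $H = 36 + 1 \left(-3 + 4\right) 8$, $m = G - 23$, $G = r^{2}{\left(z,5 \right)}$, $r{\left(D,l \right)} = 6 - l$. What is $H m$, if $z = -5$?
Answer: $-968$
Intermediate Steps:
$G = 1$ ($G = \left(6 - 5\right)^{2} = 1^{2} = 1$)
$m = -22$ ($m = 1 - 23 = -22$)
$H = 44$ ($H = 36 + 1 \cdot 1 \cdot 8 = 36 + 1 \cdot 8 = 36 + 8 = 44$)
$H m = 44 \left(-22\right) = -968$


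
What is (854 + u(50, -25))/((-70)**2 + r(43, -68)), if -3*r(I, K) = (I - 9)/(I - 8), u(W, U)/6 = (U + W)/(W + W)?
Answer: 179655/1028932 ≈ 0.17460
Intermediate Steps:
u(W, U) = 3*(U + W)/W (u(W, U) = 6*((U + W)/(W + W)) = 6*((U + W)/((2*W))) = 6*((U + W)*(1/(2*W))) = 6*((U + W)/(2*W)) = 3*(U + W)/W)
r(I, K) = -(-9 + I)/(3*(-8 + I)) (r(I, K) = -(I - 9)/(3*(I - 8)) = -(-9 + I)/(3*(-8 + I)))
(854 + u(50, -25))/((-70)**2 + r(43, -68)) = (854 + (3 + 3*(-25)/50))/((-70)**2 + (9 - 1*43)/(3*(-8 + 43))) = (854 + (3 + 3*(-25)*(1/50)))/(4900 + (1/3)*(9 - 43)/35) = (854 + (3 - 3/2))/(4900 + (1/3)*(1/35)*(-34)) = (854 + 3/2)/(4900 - 34/105) = 1711/(2*(514466/105)) = (1711/2)*(105/514466) = 179655/1028932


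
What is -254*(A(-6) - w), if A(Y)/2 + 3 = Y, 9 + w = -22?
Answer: -3302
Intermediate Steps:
w = -31 (w = -9 - 22 = -31)
A(Y) = -6 + 2*Y
-254*(A(-6) - w) = -254*((-6 + 2*(-6)) - 1*(-31)) = -254*((-6 - 12) + 31) = -254*(-18 + 31) = -254*13 = -3302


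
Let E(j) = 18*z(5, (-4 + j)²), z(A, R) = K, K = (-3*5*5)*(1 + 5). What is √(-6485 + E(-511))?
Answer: I*√14585 ≈ 120.77*I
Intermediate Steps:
K = -450 (K = -15*5*6 = -75*6 = -450)
z(A, R) = -450
E(j) = -8100 (E(j) = 18*(-450) = -8100)
√(-6485 + E(-511)) = √(-6485 - 8100) = √(-14585) = I*√14585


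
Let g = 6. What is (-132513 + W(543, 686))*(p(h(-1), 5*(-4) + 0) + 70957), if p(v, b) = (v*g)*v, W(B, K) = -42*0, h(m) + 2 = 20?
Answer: -9660330213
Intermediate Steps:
h(m) = 18 (h(m) = -2 + 20 = 18)
W(B, K) = 0
p(v, b) = 6*v² (p(v, b) = (v*6)*v = (6*v)*v = 6*v²)
(-132513 + W(543, 686))*(p(h(-1), 5*(-4) + 0) + 70957) = (-132513 + 0)*(6*18² + 70957) = -132513*(6*324 + 70957) = -132513*(1944 + 70957) = -132513*72901 = -9660330213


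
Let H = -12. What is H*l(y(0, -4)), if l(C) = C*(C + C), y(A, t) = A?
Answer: 0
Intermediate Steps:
l(C) = 2*C² (l(C) = C*(2*C) = 2*C²)
H*l(y(0, -4)) = -24*0² = -24*0 = -12*0 = 0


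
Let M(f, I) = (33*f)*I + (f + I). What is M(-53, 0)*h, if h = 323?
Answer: -17119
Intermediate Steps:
M(f, I) = I + f + 33*I*f (M(f, I) = 33*I*f + (I + f) = I + f + 33*I*f)
M(-53, 0)*h = (0 - 53 + 33*0*(-53))*323 = (0 - 53 + 0)*323 = -53*323 = -17119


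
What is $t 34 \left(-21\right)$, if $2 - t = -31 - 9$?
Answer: $-29988$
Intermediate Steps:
$t = 42$ ($t = 2 - \left(-31 - 9\right) = 2 - -40 = 2 + 40 = 42$)
$t 34 \left(-21\right) = 42 \cdot 34 \left(-21\right) = 1428 \left(-21\right) = -29988$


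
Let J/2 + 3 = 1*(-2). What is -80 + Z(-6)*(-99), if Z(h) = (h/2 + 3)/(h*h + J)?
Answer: -80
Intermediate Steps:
J = -10 (J = -6 + 2*(1*(-2)) = -6 + 2*(-2) = -6 - 4 = -10)
Z(h) = (3 + h/2)/(-10 + h²) (Z(h) = (h/2 + 3)/(h*h - 10) = (h*(½) + 3)/(h² - 10) = (h/2 + 3)/(-10 + h²) = (3 + h/2)/(-10 + h²))
-80 + Z(-6)*(-99) = -80 + ((6 - 6)/(2*(-10 + (-6)²)))*(-99) = -80 + ((½)*0/(-10 + 36))*(-99) = -80 + ((½)*0/26)*(-99) = -80 + ((½)*(1/26)*0)*(-99) = -80 + 0*(-99) = -80 + 0 = -80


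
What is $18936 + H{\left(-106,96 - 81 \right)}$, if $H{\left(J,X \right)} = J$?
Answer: $18830$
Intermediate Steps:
$18936 + H{\left(-106,96 - 81 \right)} = 18936 - 106 = 18830$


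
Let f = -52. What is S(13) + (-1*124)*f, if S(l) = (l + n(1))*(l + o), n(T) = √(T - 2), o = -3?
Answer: 6578 + 10*I ≈ 6578.0 + 10.0*I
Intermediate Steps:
n(T) = √(-2 + T)
S(l) = (-3 + l)*(I + l) (S(l) = (l + √(-2 + 1))*(l - 3) = (l + √(-1))*(-3 + l) = (l + I)*(-3 + l) = (I + l)*(-3 + l) = (-3 + l)*(I + l))
S(13) + (-1*124)*f = (13² - 3*I + 13*(-3 + I)) - 1*124*(-52) = (169 - 3*I + (-39 + 13*I)) - 124*(-52) = (130 + 10*I) + 6448 = 6578 + 10*I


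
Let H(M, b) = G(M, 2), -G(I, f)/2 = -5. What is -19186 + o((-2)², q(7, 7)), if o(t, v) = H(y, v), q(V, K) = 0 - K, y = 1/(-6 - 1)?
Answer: -19176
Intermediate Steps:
G(I, f) = 10 (G(I, f) = -2*(-5) = 10)
y = -⅐ (y = 1/(-7) = -⅐ ≈ -0.14286)
H(M, b) = 10
q(V, K) = -K
o(t, v) = 10
-19186 + o((-2)², q(7, 7)) = -19186 + 10 = -19176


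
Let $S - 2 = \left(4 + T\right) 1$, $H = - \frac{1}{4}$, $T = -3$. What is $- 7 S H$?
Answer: $\frac{21}{4} \approx 5.25$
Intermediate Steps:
$H = - \frac{1}{4}$ ($H = \left(-1\right) \frac{1}{4} = - \frac{1}{4} \approx -0.25$)
$S = 3$ ($S = 2 + \left(4 - 3\right) 1 = 2 + 1 \cdot 1 = 2 + 1 = 3$)
$- 7 S H = \left(-7\right) 3 \left(- \frac{1}{4}\right) = \left(-21\right) \left(- \frac{1}{4}\right) = \frac{21}{4}$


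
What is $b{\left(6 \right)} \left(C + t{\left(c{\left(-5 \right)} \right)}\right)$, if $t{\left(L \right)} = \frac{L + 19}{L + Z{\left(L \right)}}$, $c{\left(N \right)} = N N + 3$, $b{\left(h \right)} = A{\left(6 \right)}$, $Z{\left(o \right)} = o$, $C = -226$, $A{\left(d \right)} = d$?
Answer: $- \frac{37827}{28} \approx -1351.0$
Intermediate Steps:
$b{\left(h \right)} = 6$
$c{\left(N \right)} = 3 + N^{2}$ ($c{\left(N \right)} = N^{2} + 3 = 3 + N^{2}$)
$t{\left(L \right)} = \frac{19 + L}{2 L}$ ($t{\left(L \right)} = \frac{L + 19}{L + L} = \frac{19 + L}{2 L}$)
$b{\left(6 \right)} \left(C + t{\left(c{\left(-5 \right)} \right)}\right) = 6 \left(-226 + \frac{19 + \left(3 + \left(-5\right)^{2}\right)}{2 \left(3 + \left(-5\right)^{2}\right)}\right) = 6 \left(-226 + \frac{19 + \left(3 + 25\right)}{2 \left(3 + 25\right)}\right) = 6 \left(-226 + \frac{19 + 28}{2 \cdot 28}\right) = 6 \left(-226 + \frac{1}{2} \cdot \frac{1}{28} \cdot 47\right) = 6 \left(-226 + \frac{47}{56}\right) = 6 \left(- \frac{12609}{56}\right) = - \frac{37827}{28}$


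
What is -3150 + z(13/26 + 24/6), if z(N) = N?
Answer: -6291/2 ≈ -3145.5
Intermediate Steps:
-3150 + z(13/26 + 24/6) = -3150 + (13/26 + 24/6) = -3150 + (13*(1/26) + 24*(⅙)) = -3150 + (½ + 4) = -3150 + 9/2 = -6291/2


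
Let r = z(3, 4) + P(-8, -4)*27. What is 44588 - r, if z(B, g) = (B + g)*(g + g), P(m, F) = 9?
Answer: 44289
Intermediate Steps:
z(B, g) = 2*g*(B + g) (z(B, g) = (B + g)*(2*g) = 2*g*(B + g))
r = 299 (r = 2*4*(3 + 4) + 9*27 = 2*4*7 + 243 = 56 + 243 = 299)
44588 - r = 44588 - 1*299 = 44588 - 299 = 44289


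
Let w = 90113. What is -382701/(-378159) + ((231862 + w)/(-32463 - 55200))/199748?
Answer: 744574168664411/735750727132324 ≈ 1.0120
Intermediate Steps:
-382701/(-378159) + ((231862 + w)/(-32463 - 55200))/199748 = -382701/(-378159) + ((231862 + 90113)/(-32463 - 55200))/199748 = -382701*(-1/378159) + (321975/(-87663))*(1/199748) = 127567/126053 + (321975*(-1/87663))*(1/199748) = 127567/126053 - 107325/29221*1/199748 = 127567/126053 - 107325/5836836308 = 744574168664411/735750727132324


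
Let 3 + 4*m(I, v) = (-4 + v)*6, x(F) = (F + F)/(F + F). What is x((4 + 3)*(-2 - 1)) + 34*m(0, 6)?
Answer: 155/2 ≈ 77.500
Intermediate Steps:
x(F) = 1 (x(F) = (2*F)/((2*F)) = (2*F)*(1/(2*F)) = 1)
m(I, v) = -27/4 + 3*v/2 (m(I, v) = -3/4 + ((-4 + v)*6)/4 = -3/4 + (-24 + 6*v)/4 = -3/4 + (-6 + 3*v/2) = -27/4 + 3*v/2)
x((4 + 3)*(-2 - 1)) + 34*m(0, 6) = 1 + 34*(-27/4 + (3/2)*6) = 1 + 34*(-27/4 + 9) = 1 + 34*(9/4) = 1 + 153/2 = 155/2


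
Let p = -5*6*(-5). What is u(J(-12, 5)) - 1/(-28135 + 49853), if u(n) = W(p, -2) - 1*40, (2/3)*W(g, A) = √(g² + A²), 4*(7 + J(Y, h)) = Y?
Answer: -868721/21718 + 3*√5626 ≈ 185.02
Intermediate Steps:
J(Y, h) = -7 + Y/4
p = 150 (p = -30*(-5) = 150)
W(g, A) = 3*√(A² + g²)/2 (W(g, A) = 3*√(g² + A²)/2 = 3*√(A² + g²)/2)
u(n) = -40 + 3*√5626 (u(n) = 3*√((-2)² + 150²)/2 - 1*40 = 3*√(4 + 22500)/2 - 40 = 3*√22504/2 - 40 = 3*(2*√5626)/2 - 40 = 3*√5626 - 40 = -40 + 3*√5626)
u(J(-12, 5)) - 1/(-28135 + 49853) = (-40 + 3*√5626) - 1/(-28135 + 49853) = (-40 + 3*√5626) - 1/21718 = -868721/21718 + 3*√5626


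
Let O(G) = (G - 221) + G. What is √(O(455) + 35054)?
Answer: √35743 ≈ 189.06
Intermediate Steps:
O(G) = -221 + 2*G (O(G) = (-221 + G) + G = -221 + 2*G)
√(O(455) + 35054) = √((-221 + 2*455) + 35054) = √((-221 + 910) + 35054) = √(689 + 35054) = √35743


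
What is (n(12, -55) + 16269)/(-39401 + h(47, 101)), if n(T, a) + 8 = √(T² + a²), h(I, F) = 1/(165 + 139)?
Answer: -706192/1711129 - 304*√3169/11977903 ≈ -0.41413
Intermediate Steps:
h(I, F) = 1/304
n(T, a) = -8 + √(T² + a²)
(n(12, -55) + 16269)/(-39401 + h(47, 101)) = ((-8 + √(12² + (-55)²)) + 16269)/(-39401 + 1/304) = ((-8 + √(144 + 3025)) + 16269)/(-11977903/304) = ((-8 + √3169) + 16269)*(-304/11977903) = (16261 + √3169)*(-304/11977903) = -706192/1711129 - 304*√3169/11977903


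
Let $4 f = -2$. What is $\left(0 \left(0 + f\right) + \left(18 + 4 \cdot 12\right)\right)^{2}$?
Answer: $4356$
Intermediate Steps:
$f = - \frac{1}{2}$ ($f = \frac{1}{4} \left(-2\right) = - \frac{1}{2} \approx -0.5$)
$\left(0 \left(0 + f\right) + \left(18 + 4 \cdot 12\right)\right)^{2} = \left(0 \left(0 - \frac{1}{2}\right) + \left(18 + 4 \cdot 12\right)\right)^{2} = \left(0 \left(- \frac{1}{2}\right) + \left(18 + 48\right)\right)^{2} = \left(0 + 66\right)^{2} = 66^{2} = 4356$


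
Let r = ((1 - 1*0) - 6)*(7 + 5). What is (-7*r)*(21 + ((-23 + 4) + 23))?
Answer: 10500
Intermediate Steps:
r = -60 (r = ((1 + 0) - 6)*12 = (1 - 6)*12 = -5*12 = -60)
(-7*r)*(21 + ((-23 + 4) + 23)) = (-7*(-60))*(21 + ((-23 + 4) + 23)) = 420*(21 + (-19 + 23)) = 420*(21 + 4) = 420*25 = 10500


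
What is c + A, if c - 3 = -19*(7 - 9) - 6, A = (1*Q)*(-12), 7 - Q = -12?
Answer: -193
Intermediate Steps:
Q = 19 (Q = 7 - 1*(-12) = 7 + 12 = 19)
A = -228 (A = (1*19)*(-12) = 19*(-12) = -228)
c = 35 (c = 3 + (-19*(7 - 9) - 6) = 3 + (-19*(-2) - 6) = 3 + (38 - 6) = 3 + 32 = 35)
c + A = 35 - 228 = -193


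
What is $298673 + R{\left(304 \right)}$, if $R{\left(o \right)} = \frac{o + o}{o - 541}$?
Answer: $\frac{70784893}{237} \approx 2.9867 \cdot 10^{5}$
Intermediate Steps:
$R{\left(o \right)} = \frac{2 o}{-541 + o}$
$298673 + R{\left(304 \right)} = 298673 + 2 \cdot 304 \frac{1}{-541 + 304} = 298673 + 2 \cdot 304 \frac{1}{-237} = 298673 + 2 \cdot 304 \left(- \frac{1}{237}\right) = 298673 - \frac{608}{237} = \frac{70784893}{237}$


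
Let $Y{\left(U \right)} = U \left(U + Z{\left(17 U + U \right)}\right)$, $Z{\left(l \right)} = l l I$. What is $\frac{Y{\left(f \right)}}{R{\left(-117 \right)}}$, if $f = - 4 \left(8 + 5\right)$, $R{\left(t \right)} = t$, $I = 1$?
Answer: $\frac{3504176}{9} \approx 3.8935 \cdot 10^{5}$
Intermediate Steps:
$Z{\left(l \right)} = l^{2}$ ($Z{\left(l \right)} = l l 1 = l^{2} \cdot 1 = l^{2}$)
$f = -52$ ($f = \left(-4\right) 13 = -52$)
$Y{\left(U \right)} = U \left(U + 324 U^{2}\right)$ ($Y{\left(U \right)} = U \left(U + \left(17 U + U\right)^{2}\right) = U \left(U + \left(18 U\right)^{2}\right) = U \left(U + 324 U^{2}\right)$)
$\frac{Y{\left(f \right)}}{R{\left(-117 \right)}} = \frac{\left(-52\right)^{2} \left(1 + 324 \left(-52\right)\right)}{-117} = 2704 \left(1 - 16848\right) \left(- \frac{1}{117}\right) = 2704 \left(-16847\right) \left(- \frac{1}{117}\right) = \left(-45554288\right) \left(- \frac{1}{117}\right) = \frac{3504176}{9}$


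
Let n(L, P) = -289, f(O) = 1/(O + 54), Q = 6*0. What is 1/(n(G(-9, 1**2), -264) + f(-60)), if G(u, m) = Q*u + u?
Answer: -6/1735 ≈ -0.0034582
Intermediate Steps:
Q = 0
G(u, m) = u (G(u, m) = 0*u + u = 0 + u = u)
f(O) = 1/(54 + O)
1/(n(G(-9, 1**2), -264) + f(-60)) = 1/(-289 + 1/(54 - 60)) = 1/(-289 + 1/(-6)) = 1/(-289 - 1/6) = 1/(-1735/6) = -6/1735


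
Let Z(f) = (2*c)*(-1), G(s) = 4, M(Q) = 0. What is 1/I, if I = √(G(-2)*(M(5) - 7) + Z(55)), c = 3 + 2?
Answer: -I*√38/38 ≈ -0.16222*I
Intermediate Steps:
c = 5
Z(f) = -10 (Z(f) = (2*5)*(-1) = 10*(-1) = -10)
I = I*√38 (I = √(4*(0 - 7) - 10) = √(4*(-7) - 10) = √(-28 - 10) = √(-38) = I*√38 ≈ 6.1644*I)
1/I = 1/(I*√38) = -I*√38/38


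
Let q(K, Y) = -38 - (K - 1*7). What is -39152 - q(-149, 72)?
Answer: -39270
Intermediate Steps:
q(K, Y) = -31 - K (q(K, Y) = -38 - (K - 7) = -38 - (-7 + K) = -38 + (7 - K) = -31 - K)
-39152 - q(-149, 72) = -39152 - (-31 - 1*(-149)) = -39152 - (-31 + 149) = -39152 - 1*118 = -39152 - 118 = -39270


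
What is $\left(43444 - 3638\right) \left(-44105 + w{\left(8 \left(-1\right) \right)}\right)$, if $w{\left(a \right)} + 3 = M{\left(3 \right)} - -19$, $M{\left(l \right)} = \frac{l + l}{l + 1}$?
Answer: $-1754947025$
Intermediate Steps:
$M{\left(l \right)} = \frac{2 l}{1 + l}$
$w{\left(a \right)} = \frac{35}{2}$ ($w{\left(a \right)} = -3 + \left(2 \cdot 3 \frac{1}{1 + 3} - -19\right) = -3 + \left(2 \cdot 3 \cdot \frac{1}{4} + 19\right) = -3 + \left(\frac{3}{2} + 19\right) = -3 + \frac{41}{2} = \frac{35}{2}$)
$\left(43444 - 3638\right) \left(-44105 + w{\left(8 \left(-1\right) \right)}\right) = \left(43444 - 3638\right) \left(-44105 + \frac{35}{2}\right) = 39806 \left(- \frac{88175}{2}\right) = -1754947025$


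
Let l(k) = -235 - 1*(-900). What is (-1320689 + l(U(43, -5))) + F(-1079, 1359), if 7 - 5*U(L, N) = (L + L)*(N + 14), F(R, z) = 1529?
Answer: -1318495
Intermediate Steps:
U(L, N) = 7/5 - 2*L*(14 + N)/5 (U(L, N) = 7/5 - (L + L)*(N + 14)/5 = 7/5 - 2*L*(14 + N)/5)
l(k) = 665 (l(k) = -235 + 900 = 665)
(-1320689 + l(U(43, -5))) + F(-1079, 1359) = (-1320689 + 665) + 1529 = -1320024 + 1529 = -1318495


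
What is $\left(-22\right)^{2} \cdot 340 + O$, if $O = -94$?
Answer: $164466$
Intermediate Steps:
$\left(-22\right)^{2} \cdot 340 + O = \left(-22\right)^{2} \cdot 340 - 94 = 484 \cdot 340 - 94 = 164560 - 94 = 164466$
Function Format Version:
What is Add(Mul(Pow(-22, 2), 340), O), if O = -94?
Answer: 164466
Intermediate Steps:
Add(Mul(Pow(-22, 2), 340), O) = Add(Mul(Pow(-22, 2), 340), -94) = Add(Mul(484, 340), -94) = Add(164560, -94) = 164466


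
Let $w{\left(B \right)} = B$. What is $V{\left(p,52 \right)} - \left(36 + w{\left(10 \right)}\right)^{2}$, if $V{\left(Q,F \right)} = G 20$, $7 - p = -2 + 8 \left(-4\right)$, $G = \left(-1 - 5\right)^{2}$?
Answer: $-1396$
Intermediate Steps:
$G = 36$ ($G = \left(-6\right)^{2} = 36$)
$p = 41$ ($p = 7 - \left(-2 + 8 \left(-4\right)\right) = 7 - \left(-2 - 32\right) = 7 - -34 = 7 + 34 = 41$)
$V{\left(Q,F \right)} = 720$ ($V{\left(Q,F \right)} = 36 \cdot 20 = 720$)
$V{\left(p,52 \right)} - \left(36 + w{\left(10 \right)}\right)^{2} = 720 - \left(36 + 10\right)^{2} = 720 - 46^{2} = 720 - 2116 = -1396$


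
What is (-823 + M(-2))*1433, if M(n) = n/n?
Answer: -1177926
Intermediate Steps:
M(n) = 1
(-823 + M(-2))*1433 = (-823 + 1)*1433 = -822*1433 = -1177926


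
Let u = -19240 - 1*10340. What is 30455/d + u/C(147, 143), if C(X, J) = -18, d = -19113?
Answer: 10459525/6371 ≈ 1641.7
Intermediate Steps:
u = -29580 (u = -19240 - 10340 = -29580)
30455/d + u/C(147, 143) = 30455/(-19113) - 29580/(-18) = 30455*(-1/19113) - 29580*(-1/18) = -30455/19113 + 4930/3 = 10459525/6371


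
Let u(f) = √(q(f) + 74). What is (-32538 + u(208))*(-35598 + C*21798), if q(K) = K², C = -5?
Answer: 4704604344 - 144588*√43338 ≈ 4.6745e+9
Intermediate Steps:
u(f) = √(74 + f²) (u(f) = √(f² + 74) = √(74 + f²))
(-32538 + u(208))*(-35598 + C*21798) = (-32538 + √(74 + 208²))*(-35598 - 5*21798) = (-32538 + √(74 + 43264))*(-35598 - 108990) = (-32538 + √43338)*(-144588) = 4704604344 - 144588*√43338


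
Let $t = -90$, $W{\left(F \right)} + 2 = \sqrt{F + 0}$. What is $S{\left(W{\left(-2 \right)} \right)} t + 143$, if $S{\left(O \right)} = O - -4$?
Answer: $-37 - 90 i \sqrt{2} \approx -37.0 - 127.28 i$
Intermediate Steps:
$W{\left(F \right)} = -2 + \sqrt{F}$ ($W{\left(F \right)} = -2 + \sqrt{F + 0} = -2 + \sqrt{F}$)
$S{\left(O \right)} = 4 + O$ ($S{\left(O \right)} = O + 4 = 4 + O$)
$S{\left(W{\left(-2 \right)} \right)} t + 143 = \left(4 - \left(2 - \sqrt{-2}\right)\right) \left(-90\right) + 143 = \left(4 - \left(2 - i \sqrt{2}\right)\right) \left(-90\right) + 143 = \left(2 + i \sqrt{2}\right) \left(-90\right) + 143 = \left(-180 - 90 i \sqrt{2}\right) + 143 = -37 - 90 i \sqrt{2}$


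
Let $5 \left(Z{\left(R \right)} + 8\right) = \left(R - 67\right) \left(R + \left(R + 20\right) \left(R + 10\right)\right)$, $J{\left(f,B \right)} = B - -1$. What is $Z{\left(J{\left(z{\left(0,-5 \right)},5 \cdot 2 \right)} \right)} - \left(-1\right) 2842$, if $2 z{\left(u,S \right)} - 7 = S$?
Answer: $- \frac{22902}{5} \approx -4580.4$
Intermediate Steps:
$z{\left(u,S \right)} = \frac{7}{2} + \frac{S}{2}$
$J{\left(f,B \right)} = 1 + B$ ($J{\left(f,B \right)} = B + 1 = 1 + B$)
$Z{\left(R \right)} = -8 + \frac{\left(-67 + R\right) \left(R + \left(10 + R\right) \left(20 + R\right)\right)}{5}$ ($Z{\left(R \right)} = -8 + \frac{\left(R - 67\right) \left(R + \left(R + 20\right) \left(R + 10\right)\right)}{5} = -8 + \frac{\left(-67 + R\right) \left(R + \left(20 + R\right) \left(10 + R\right)\right)}{5} = -8 + \frac{\left(-67 + R\right) \left(R + \left(10 + R\right) \left(20 + R\right)\right)}{5}$)
$Z{\left(J{\left(z{\left(0,-5 \right)},5 \cdot 2 \right)} \right)} - \left(-1\right) 2842 = \left(-2688 - \frac{1877 \left(1 + 5 \cdot 2\right)}{5} - \frac{36 \left(1 + 5 \cdot 2\right)^{2}}{5} + \frac{\left(1 + 5 \cdot 2\right)^{3}}{5}\right) - \left(-1\right) 2842 = \left(-2688 - \frac{1877 \left(1 + 10\right)}{5} - \frac{36 \left(1 + 10\right)^{2}}{5} + \frac{\left(1 + 10\right)^{3}}{5}\right) - -2842 = \left(-2688 - \frac{20647}{5} - \frac{36 \cdot 11^{2}}{5} + \frac{11^{3}}{5}\right) + 2842 = \left(-2688 - \frac{20647}{5} - \frac{4356}{5} + \frac{1}{5} \cdot 1331\right) + 2842 = \left(-2688 - \frac{20647}{5} - \frac{4356}{5} + \frac{1331}{5}\right) + 2842 = - \frac{37112}{5} + 2842 = - \frac{22902}{5}$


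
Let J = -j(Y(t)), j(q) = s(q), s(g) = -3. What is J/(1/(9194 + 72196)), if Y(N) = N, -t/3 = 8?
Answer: 244170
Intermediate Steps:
t = -24 (t = -3*8 = -24)
j(q) = -3
J = 3 (J = -1*(-3) = 3)
J/(1/(9194 + 72196)) = 3/(1/(9194 + 72196)) = 3/(1/81390) = 3*81390 = 244170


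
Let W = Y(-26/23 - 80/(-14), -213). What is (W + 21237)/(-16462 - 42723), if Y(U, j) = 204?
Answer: -3063/8455 ≈ -0.36227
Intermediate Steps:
W = 204
(W + 21237)/(-16462 - 42723) = (204 + 21237)/(-16462 - 42723) = 21441/(-59185) = 21441*(-1/59185) = -3063/8455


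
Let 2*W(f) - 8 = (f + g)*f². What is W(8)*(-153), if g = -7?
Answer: -5508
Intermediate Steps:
W(f) = 4 + f²*(-7 + f)/2 (W(f) = 4 + ((f - 7)*f²)/2 = 4 + ((-7 + f)*f²)/2 = 4 + (f²*(-7 + f))/2 = 4 + f²*(-7 + f)/2)
W(8)*(-153) = (4 + (½)*8³ - 7/2*8²)*(-153) = (4 + (½)*512 - 7/2*64)*(-153) = (4 + 256 - 224)*(-153) = 36*(-153) = -5508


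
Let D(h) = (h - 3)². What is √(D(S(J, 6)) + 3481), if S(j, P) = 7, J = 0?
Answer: √3497 ≈ 59.135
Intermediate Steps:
D(h) = (-3 + h)²
√(D(S(J, 6)) + 3481) = √((-3 + 7)² + 3481) = √(4² + 3481) = √(16 + 3481) = √3497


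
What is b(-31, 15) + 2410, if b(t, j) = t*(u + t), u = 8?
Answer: 3123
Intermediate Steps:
b(t, j) = t*(8 + t)
b(-31, 15) + 2410 = -31*(8 - 31) + 2410 = -31*(-23) + 2410 = 713 + 2410 = 3123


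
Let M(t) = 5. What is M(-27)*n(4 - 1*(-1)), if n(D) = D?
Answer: 25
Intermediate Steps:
M(-27)*n(4 - 1*(-1)) = 5*(4 - 1*(-1)) = 5*(4 + 1) = 5*5 = 25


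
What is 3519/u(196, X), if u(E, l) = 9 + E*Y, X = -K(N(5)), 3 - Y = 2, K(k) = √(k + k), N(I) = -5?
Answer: 3519/205 ≈ 17.166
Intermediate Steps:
K(k) = √2*√k (K(k) = √(2*k) = √2*√k)
Y = 1 (Y = 3 - 1*2 = 3 - 2 = 1)
X = -I*√10 (X = -√2*√(-5) = -√2*I*√5 = -I*√10 ≈ -3.1623*I)
u(E, l) = 9 + E (u(E, l) = 9 + E*1 = 9 + E)
3519/u(196, X) = 3519/(9 + 196) = 3519/205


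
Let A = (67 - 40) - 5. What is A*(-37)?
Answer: -814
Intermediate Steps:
A = 22 (A = 27 - 5 = 22)
A*(-37) = 22*(-37) = -814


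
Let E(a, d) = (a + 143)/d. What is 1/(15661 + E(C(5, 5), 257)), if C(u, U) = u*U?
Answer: 257/4025045 ≈ 6.3850e-5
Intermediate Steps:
C(u, U) = U*u
E(a, d) = (143 + a)/d
1/(15661 + E(C(5, 5), 257)) = 1/(15661 + (143 + 5*5)/257) = 1/(15661 + (143 + 25)/257) = 1/(15661 + (1/257)*168) = 1/(15661 + 168/257) = 1/(4025045/257) = 257/4025045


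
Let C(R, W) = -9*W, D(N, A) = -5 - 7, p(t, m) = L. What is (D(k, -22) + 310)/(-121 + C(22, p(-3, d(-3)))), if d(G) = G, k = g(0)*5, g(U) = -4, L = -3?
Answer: -149/47 ≈ -3.1702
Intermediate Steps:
k = -20 (k = -4*5 = -20)
p(t, m) = -3
D(N, A) = -12
(D(k, -22) + 310)/(-121 + C(22, p(-3, d(-3)))) = (-12 + 310)/(-121 - 9*(-3)) = 298/(-121 + 27) = 298/(-94) = 298*(-1/94) = -149/47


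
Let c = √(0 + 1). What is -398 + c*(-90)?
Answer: -488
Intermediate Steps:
c = 1 (c = √1 = 1)
-398 + c*(-90) = -398 + 1*(-90) = -398 - 90 = -488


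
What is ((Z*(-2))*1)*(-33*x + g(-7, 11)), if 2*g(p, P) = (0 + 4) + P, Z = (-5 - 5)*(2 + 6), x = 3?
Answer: -14640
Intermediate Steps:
Z = -80 (Z = -10*8 = -80)
g(p, P) = 2 + P/2 (g(p, P) = ((0 + 4) + P)/2 = (4 + P)/2 = 2 + P/2)
((Z*(-2))*1)*(-33*x + g(-7, 11)) = (-80*(-2)*1)*(-33*3 + (2 + (½)*11)) = (160*1)*(-99 + (2 + 11/2)) = 160*(-99 + 15/2) = 160*(-183/2) = -14640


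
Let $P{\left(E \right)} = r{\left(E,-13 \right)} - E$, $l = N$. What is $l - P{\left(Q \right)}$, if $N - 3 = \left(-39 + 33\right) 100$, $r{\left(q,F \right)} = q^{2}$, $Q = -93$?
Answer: $-9339$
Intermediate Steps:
$N = -597$ ($N = 3 + \left(-39 + 33\right) 100 = 3 - 600 = -597$)
$l = -597$
$P{\left(E \right)} = E^{2} - E$
$l - P{\left(Q \right)} = -597 - - 93 \left(-1 - 93\right) = -597 - \left(-93\right) \left(-94\right) = -597 - 8742 = -9339$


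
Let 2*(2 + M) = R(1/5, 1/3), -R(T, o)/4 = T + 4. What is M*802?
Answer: -41704/5 ≈ -8340.8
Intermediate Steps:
R(T, o) = -16 - 4*T (R(T, o) = -4*(T + 4) = -4*(4 + T) = -16 - 4*T)
M = -52/5 (M = -2 + (-16 - 4/5)/2 = -2 + (-16 - 4*⅕)/2 = -2 + (-16 - ⅘)/2 = -2 + (½)*(-84/5) = -2 - 42/5 = -52/5 ≈ -10.400)
M*802 = -52/5*802 = -41704/5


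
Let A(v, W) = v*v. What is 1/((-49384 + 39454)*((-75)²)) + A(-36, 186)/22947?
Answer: 24129892351/427244456250 ≈ 0.056478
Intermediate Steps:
A(v, W) = v²
1/((-49384 + 39454)*((-75)²)) + A(-36, 186)/22947 = 1/((-49384 + 39454)*((-75)²)) + (-36)²/22947 = 1/(-9930*5625) + 1296*(1/22947) = -1/9930*1/5625 + 432/7649 = -1/55856250 + 432/7649 = 24129892351/427244456250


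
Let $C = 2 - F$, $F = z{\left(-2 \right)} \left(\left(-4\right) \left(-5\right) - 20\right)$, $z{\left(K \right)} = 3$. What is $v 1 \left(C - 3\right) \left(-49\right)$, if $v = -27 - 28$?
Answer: $-2695$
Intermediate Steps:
$v = -55$ ($v = -27 - 28 = -55$)
$F = 0$ ($F = 3 \left(\left(-4\right) \left(-5\right) - 20\right) = 3 \left(20 - 20\right) = 3 \cdot 0 = 0$)
$C = 2$ ($C = 2 - 0 = 2 + 0 = 2$)
$v 1 \left(C - 3\right) \left(-49\right) = - 55 \cdot 1 \left(2 - 3\right) \left(-49\right) = - 55 \cdot 1 \left(-1\right) \left(-49\right) = \left(-55\right) \left(-1\right) \left(-49\right) = 55 \left(-49\right) = -2695$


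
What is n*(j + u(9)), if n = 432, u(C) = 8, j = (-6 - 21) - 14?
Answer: -14256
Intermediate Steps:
j = -41 (j = -27 - 14 = -41)
n*(j + u(9)) = 432*(-41 + 8) = 432*(-33) = -14256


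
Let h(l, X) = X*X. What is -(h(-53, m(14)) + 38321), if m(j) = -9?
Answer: -38402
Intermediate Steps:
h(l, X) = X**2
-(h(-53, m(14)) + 38321) = -((-9)**2 + 38321) = -(81 + 38321) = -1*38402 = -38402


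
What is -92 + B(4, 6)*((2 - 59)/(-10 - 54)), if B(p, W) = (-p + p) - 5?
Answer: -6173/64 ≈ -96.453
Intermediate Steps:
B(p, W) = -5 (B(p, W) = 0 - 5 = -5)
-92 + B(4, 6)*((2 - 59)/(-10 - 54)) = -92 - 5*(2 - 59)/(-10 - 54) = -92 - (-285)/(-64) = -92 - (-285)*(-1)/64 = -92 - 5*57/64 = -92 - 285/64 = -6173/64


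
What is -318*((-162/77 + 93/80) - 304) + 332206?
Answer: 1321866281/3080 ≈ 4.2918e+5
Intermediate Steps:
-318*((-162/77 + 93/80) - 304) + 332206 = -318*(-5799/6160 - 304) + 332206 = -318*(-1878439/6160) + 332206 = 298671801/3080 + 332206 = 1321866281/3080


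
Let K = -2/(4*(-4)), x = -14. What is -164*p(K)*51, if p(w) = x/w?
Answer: 936768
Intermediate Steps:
K = ⅛ (K = -2/(-16) = -2*(-1/16) = ⅛ ≈ 0.12500)
p(w) = -14/w
-164*p(K)*51 = -(-2296)/⅛*51 = -(-2296)*8*51 = -164*(-112)*51 = 18368*51 = 936768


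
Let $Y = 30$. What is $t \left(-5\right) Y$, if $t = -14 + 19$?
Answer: $-750$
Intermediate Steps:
$t = 5$
$t \left(-5\right) Y = 5 \left(-5\right) 30 = \left(-25\right) 30 = -750$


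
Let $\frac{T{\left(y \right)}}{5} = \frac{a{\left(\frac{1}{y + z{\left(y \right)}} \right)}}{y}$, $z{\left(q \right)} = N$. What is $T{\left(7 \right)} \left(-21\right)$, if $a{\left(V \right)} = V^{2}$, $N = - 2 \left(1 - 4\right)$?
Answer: $- \frac{15}{169} \approx -0.088757$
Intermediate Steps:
$N = 6$ ($N = \left(-2\right) \left(-3\right) = 6$)
$z{\left(q \right)} = 6$
$T{\left(y \right)} = \frac{5}{y \left(6 + y\right)^{2}}$ ($T{\left(y \right)} = 5 \frac{\left(\frac{1}{y + 6}\right)^{2}}{y} = 5 \frac{\left(\frac{1}{6 + y}\right)^{2}}{y} = 5 \frac{1}{\left(6 + y\right)^{2} y} = 5 \frac{1}{y \left(6 + y\right)^{2}} = \frac{5}{y \left(6 + y\right)^{2}}$)
$T{\left(7 \right)} \left(-21\right) = \frac{5}{7 \left(6 + 7\right)^{2}} \left(-21\right) = 5 \cdot \frac{1}{7} \cdot \frac{1}{169} \left(-21\right) = \frac{5}{1183} \left(-21\right) = - \frac{15}{169}$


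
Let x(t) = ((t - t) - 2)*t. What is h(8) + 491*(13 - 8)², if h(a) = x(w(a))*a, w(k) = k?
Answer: 12147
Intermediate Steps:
x(t) = -2*t (x(t) = (0 - 2)*t = -2*t)
h(a) = -2*a² (h(a) = (-2*a)*a = -2*a²)
h(8) + 491*(13 - 8)² = -2*8² + 491*(13 - 8)² = -2*64 + 491*5² = -128 + 491*25 = -128 + 12275 = 12147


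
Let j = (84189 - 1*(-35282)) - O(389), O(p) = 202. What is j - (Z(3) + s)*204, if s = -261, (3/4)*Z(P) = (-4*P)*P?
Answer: 182305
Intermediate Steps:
Z(P) = -16*P²/3 (Z(P) = 4*((-4*P)*P)/3 = 4*(-4*P²)/3 = -16*P²/3)
j = 119269 (j = (84189 - 1*(-35282)) - 1*202 = (84189 + 35282) - 202 = 119471 - 202 = 119269)
j - (Z(3) + s)*204 = 119269 - (-16/3*3² - 261)*204 = 119269 - (-16/3*9 - 261)*204 = 119269 - (-48 - 261)*204 = 119269 - (-309)*204 = 119269 - 1*(-63036) = 119269 + 63036 = 182305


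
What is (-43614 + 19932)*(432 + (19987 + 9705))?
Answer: -713396568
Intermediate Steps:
(-43614 + 19932)*(432 + (19987 + 9705)) = -23682*(432 + 29692) = -23682*30124 = -713396568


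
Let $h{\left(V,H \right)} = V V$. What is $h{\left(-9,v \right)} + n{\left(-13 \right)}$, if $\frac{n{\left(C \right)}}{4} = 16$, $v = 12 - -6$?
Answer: $145$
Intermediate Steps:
$v = 18$ ($v = 12 + 6 = 18$)
$n{\left(C \right)} = 64$ ($n{\left(C \right)} = 4 \cdot 16 = 64$)
$h{\left(V,H \right)} = V^{2}$
$h{\left(-9,v \right)} + n{\left(-13 \right)} = \left(-9\right)^{2} + 64 = 81 + 64 = 145$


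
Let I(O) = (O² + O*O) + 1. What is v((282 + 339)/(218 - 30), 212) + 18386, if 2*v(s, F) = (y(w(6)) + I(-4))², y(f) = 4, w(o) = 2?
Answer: 38141/2 ≈ 19071.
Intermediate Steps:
I(O) = 1 + 2*O² (I(O) = (O² + O²) + 1 = 2*O² + 1 = 1 + 2*O²)
v(s, F) = 1369/2 (v(s, F) = (4 + (1 + 2*(-4)²))²/2 = (4 + (1 + 2*16))²/2 = (4 + (1 + 32))²/2 = (4 + 33)²/2 = (½)*37² = (½)*1369 = 1369/2)
v((282 + 339)/(218 - 30), 212) + 18386 = 1369/2 + 18386 = 38141/2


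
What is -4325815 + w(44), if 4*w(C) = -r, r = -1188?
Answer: -4325518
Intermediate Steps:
w(C) = 297 (w(C) = (-1*(-1188))/4 = (1/4)*1188 = 297)
-4325815 + w(44) = -4325815 + 297 = -4325518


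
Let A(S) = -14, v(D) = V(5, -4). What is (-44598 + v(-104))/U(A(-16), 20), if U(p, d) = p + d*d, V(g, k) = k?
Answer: -22301/193 ≈ -115.55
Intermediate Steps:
v(D) = -4
U(p, d) = p + d²
(-44598 + v(-104))/U(A(-16), 20) = (-44598 - 4)/(-14 + 20²) = -44602/(-14 + 400) = -44602/386 = -44602*1/386 = -22301/193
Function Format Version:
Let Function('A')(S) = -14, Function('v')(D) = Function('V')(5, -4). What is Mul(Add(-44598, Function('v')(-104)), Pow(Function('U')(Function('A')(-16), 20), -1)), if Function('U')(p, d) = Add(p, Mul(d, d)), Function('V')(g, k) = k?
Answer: Rational(-22301, 193) ≈ -115.55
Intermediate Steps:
Function('v')(D) = -4
Function('U')(p, d) = Add(p, Pow(d, 2))
Mul(Add(-44598, Function('v')(-104)), Pow(Function('U')(Function('A')(-16), 20), -1)) = Mul(Add(-44598, -4), Pow(Add(-14, Pow(20, 2)), -1)) = Mul(-44602, Pow(Add(-14, 400), -1)) = Mul(-44602, Pow(386, -1)) = Mul(-44602, Rational(1, 386)) = Rational(-22301, 193)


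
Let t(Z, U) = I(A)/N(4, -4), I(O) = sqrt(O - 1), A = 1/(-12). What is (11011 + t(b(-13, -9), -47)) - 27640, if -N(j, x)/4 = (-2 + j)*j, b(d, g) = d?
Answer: -16629 - I*sqrt(39)/192 ≈ -16629.0 - 0.032526*I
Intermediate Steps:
N(j, x) = -4*j*(-2 + j) (N(j, x) = -4*(-2 + j)*j = -4*j*(-2 + j))
A = -1/12 ≈ -0.083333
I(O) = sqrt(-1 + O)
t(Z, U) = -I*sqrt(39)/192 (t(Z, U) = sqrt(-1 - 1/12)/((4*4*(2 - 1*4))) = sqrt(-13/12)/((4*4*(2 - 4))) = (I*sqrt(39)/6)/((4*4*(-2))) = (I*sqrt(39)/6)/(-32) = (I*sqrt(39)/6)*(-1/32) = -I*sqrt(39)/192)
(11011 + t(b(-13, -9), -47)) - 27640 = (11011 - I*sqrt(39)/192) - 27640 = -16629 - I*sqrt(39)/192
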